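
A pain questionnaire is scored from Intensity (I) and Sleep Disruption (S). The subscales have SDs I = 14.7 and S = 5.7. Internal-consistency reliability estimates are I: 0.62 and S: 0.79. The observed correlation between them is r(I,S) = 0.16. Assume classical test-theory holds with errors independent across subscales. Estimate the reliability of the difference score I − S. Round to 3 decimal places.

Var(I−S) = 14.7² + 5.7² − 2·14.7·5.7·0.16 = 248.58 − 26.8128 = 221.767.
Under uncorrelated errors the observed covariances equal the true-score covariances, so only the own-variance terms attenuate.
True-score variance = [14.7²·0.62 + 5.7²·0.79] − 26.8128 = 159.643 − 26.8128 = 132.83.
Reliability = 132.83 / 221.767 = 0.599.

0.599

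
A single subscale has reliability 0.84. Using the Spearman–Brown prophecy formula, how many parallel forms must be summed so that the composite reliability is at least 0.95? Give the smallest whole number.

4

k ≥ ρ*(1−ρ₁)/(ρ₁(1−ρ*)) = 0.95·0.16 / (0.84·0.05) = 3.619.
Smallest integer k = 4.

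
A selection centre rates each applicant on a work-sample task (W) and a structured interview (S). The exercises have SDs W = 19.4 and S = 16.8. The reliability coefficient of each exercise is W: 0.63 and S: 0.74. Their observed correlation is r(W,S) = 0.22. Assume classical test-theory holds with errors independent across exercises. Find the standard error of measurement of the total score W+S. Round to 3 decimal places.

14.582

Var(total) = 658.6 + 143.405 = 802.005.
True-score variance = 445.964 + 143.405 = 589.369, so reliability = 0.7349.
Error variance = 802.005 − 589.369 = 212.636; SEM = √212.636 = 14.582.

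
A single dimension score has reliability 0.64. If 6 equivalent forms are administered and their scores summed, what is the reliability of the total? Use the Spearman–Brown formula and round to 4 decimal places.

0.9143

ρ_k = kρ / (1 + (k−1)ρ) = 6·0.64 / (1 + 5·0.64) = 3.840 / 4.200 = 0.9143.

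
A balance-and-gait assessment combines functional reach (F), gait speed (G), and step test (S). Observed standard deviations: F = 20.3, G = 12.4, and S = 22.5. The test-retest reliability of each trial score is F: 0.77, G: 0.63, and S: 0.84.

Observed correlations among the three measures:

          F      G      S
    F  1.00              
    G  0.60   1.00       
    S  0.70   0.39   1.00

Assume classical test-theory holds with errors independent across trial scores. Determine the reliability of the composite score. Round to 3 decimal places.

0.896

Var(F+G+S) = 20.3² + 12.4² + 22.5² + 2·[20.3·12.4·0.60 + 20.3·22.5·0.70 + 12.4·22.5·0.39] = 1072.1 + 1159.13 = 2231.23.
Under uncorrelated errors the observed covariances equal the true-score covariances, so only the own-variance terms attenuate.
True-score variance = [20.3²·0.77 + 12.4²·0.63 + 22.5²·0.84] + 1159.13 = 839.428 + 1159.13 = 1998.56.
Reliability = 1998.56 / 2231.23 = 0.896.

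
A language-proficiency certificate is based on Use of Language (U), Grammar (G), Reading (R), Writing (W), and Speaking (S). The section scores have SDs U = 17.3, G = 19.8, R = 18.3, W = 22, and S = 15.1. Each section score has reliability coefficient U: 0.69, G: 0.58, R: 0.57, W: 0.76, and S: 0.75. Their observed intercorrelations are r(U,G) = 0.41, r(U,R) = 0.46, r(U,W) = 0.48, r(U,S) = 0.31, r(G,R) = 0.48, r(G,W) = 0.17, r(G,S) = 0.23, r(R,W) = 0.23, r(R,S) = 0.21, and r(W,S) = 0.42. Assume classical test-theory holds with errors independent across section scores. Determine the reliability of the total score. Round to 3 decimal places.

Var(U+G+R+W+S) = 17.3² + 19.8² + 18.3² + 22² + 15.1² + 2·[17.3·19.8·0.41 + 17.3·18.3·0.46 + 17.3·22·0.48 + 17.3·15.1·0.31 + 19.8·18.3·0.48 + 19.8·22·0.17 + 19.8·15.1·0.23 + 18.3·22·0.23 + 18.3·15.1·0.21 + 22·15.1·0.42] = 1738.23 + 2313.27 = 4051.5.
Because errors are independent across components, Cov(Tᵢ,Tⱼ) = Cov(Xᵢ,Xⱼ); the off-diagonal part of the true-score variance is the same as above.
True-score variance = [17.3²·0.69 + 19.8²·0.58 + 18.3²·0.57 + 22²·0.76 + 15.1²·0.75] + 2313.27 = 1163.63 + 2313.27 = 3476.9.
Reliability = 3476.9 / 4051.5 = 0.858.

0.858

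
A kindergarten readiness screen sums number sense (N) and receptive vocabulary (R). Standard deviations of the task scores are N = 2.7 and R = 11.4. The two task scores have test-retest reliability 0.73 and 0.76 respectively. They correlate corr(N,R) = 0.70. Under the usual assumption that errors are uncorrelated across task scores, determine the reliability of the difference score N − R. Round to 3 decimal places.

Var(N−R) = 2.7² + 11.4² − 2·2.7·11.4·0.70 = 137.25 − 43.092 = 94.158.
Because errors are independent across components, Cov(Tᵢ,Tⱼ) = Cov(Xᵢ,Xⱼ); the off-diagonal part of the true-score variance is the same as above.
True-score variance = [2.7²·0.73 + 11.4²·0.76] − 43.092 = 104.091 − 43.092 = 60.9993.
Reliability = 60.9993 / 94.158 = 0.648.

0.648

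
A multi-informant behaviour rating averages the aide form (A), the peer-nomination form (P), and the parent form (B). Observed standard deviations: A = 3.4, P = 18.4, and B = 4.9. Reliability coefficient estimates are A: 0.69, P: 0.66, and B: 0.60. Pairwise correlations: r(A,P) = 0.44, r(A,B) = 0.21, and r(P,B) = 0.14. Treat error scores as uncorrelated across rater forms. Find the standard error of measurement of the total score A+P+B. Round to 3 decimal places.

Var(total) = 374.13 + 87.2948 = 461.425.
True-score variance = 245.832 + 87.2948 = 333.127, so reliability = 0.7220.
Error variance = 461.425 − 333.127 = 128.298; SEM = √128.298 = 11.327.

11.327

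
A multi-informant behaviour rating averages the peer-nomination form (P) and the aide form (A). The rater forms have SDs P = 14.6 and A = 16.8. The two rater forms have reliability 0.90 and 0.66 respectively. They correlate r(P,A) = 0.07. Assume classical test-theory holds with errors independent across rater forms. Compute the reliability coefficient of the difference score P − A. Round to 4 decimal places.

0.7456

Var(P−A) = 14.6² + 16.8² − 2·14.6·16.8·0.07 = 495.4 − 34.3392 = 461.061.
Under uncorrelated errors the observed covariances equal the true-score covariances, so only the own-variance terms attenuate.
True-score variance = [14.6²·0.90 + 16.8²·0.66] − 34.3392 = 378.122 − 34.3392 = 343.783.
Reliability = 343.783 / 461.061 = 0.7456.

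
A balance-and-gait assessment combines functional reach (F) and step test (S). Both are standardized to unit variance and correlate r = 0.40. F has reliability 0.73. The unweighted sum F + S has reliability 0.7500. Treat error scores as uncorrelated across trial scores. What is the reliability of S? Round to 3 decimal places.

Var(F+S) = 2 + 2·0.40 = 2.800.
True-score variance = ρ_F + ρ_S + 2·0.40, so 0.7500 = (0.73 + ρ_S + 0.80) / 2.800.
ρ_S = 0.7500·2.800 − 0.73 − 0.80 = 0.570.

0.570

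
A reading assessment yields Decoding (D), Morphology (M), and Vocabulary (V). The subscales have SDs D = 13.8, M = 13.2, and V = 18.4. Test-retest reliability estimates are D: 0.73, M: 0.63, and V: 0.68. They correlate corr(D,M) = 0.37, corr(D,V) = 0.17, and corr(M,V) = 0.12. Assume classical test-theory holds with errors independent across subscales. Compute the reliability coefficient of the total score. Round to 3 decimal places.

0.772

Var(D+M+V) = 13.8² + 13.2² + 18.4² + 2·[13.8·13.2·0.37 + 13.8·18.4·0.17 + 13.2·18.4·0.12] = 703.24 + 279.422 = 982.662.
With uncorrelated errors the cross-covariances are all true-score covariance, so they carry over unchanged; only the diagonal terms shrink to ρᵢσᵢ².
True-score variance = [13.8²·0.73 + 13.2²·0.63 + 18.4²·0.68] + 279.422 = 479.013 + 279.422 = 758.436.
Reliability = 758.436 / 982.662 = 0.772.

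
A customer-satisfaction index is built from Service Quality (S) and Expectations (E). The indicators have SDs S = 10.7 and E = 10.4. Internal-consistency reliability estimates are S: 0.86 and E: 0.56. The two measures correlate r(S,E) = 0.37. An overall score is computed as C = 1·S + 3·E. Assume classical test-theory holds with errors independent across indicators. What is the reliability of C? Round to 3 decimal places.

0.667

Var(C) = 10.7² + 3²·10.4² + 2·[3·10.7·10.4·0.37] = 1087.93 + 247.042 = 1334.97.
Under uncorrelated errors the observed covariances equal the true-score covariances, so only the own-variance terms attenuate.
True-score variance = [10.7²·0.86 + 3²·10.4²·0.56] + 247.042 = 643.588 + 247.042 = 890.629.
Reliability = 890.629 / 1334.97 = 0.667.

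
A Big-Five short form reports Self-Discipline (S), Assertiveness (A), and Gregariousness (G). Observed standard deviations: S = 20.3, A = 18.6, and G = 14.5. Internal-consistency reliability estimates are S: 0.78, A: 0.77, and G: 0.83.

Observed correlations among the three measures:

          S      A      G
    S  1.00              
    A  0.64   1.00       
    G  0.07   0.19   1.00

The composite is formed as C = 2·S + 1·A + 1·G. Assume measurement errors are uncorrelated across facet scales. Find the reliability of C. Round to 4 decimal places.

Var(C) = 2²·20.3² + 18.6² + 14.5² + 2·[2·20.3·18.6·0.64 + 2·20.3·14.5·0.07 + 18.6·14.5·0.19] = 2204.57 + 1151.51 = 3356.08.
Because errors are independent across components, Cov(Tᵢ,Tⱼ) = Cov(Xᵢ,Xⱼ); the off-diagonal part of the true-score variance is the same as above.
True-score variance = [2²·20.3²·0.78 + 18.6²·0.77 + 14.5²·0.83] + 1151.51 = 1726.62 + 1151.51 = 2878.13.
Reliability = 2878.13 / 3356.08 = 0.8576.

0.8576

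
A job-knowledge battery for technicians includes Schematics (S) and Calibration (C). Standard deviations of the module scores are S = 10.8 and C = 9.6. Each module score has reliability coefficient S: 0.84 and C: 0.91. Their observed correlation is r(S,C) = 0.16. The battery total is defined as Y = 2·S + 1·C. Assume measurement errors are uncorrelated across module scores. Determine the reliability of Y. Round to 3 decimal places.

Var(Y) = 2²·10.8² + 9.6² + 2·[2·10.8·9.6·0.16] = 558.72 + 66.3552 = 625.075.
Because errors are independent across components, Cov(Tᵢ,Tⱼ) = Cov(Xᵢ,Xⱼ); the off-diagonal part of the true-score variance is the same as above.
True-score variance = [2²·10.8²·0.84 + 9.6²·0.91] + 66.3552 = 475.776 + 66.3552 = 542.131.
Reliability = 542.131 / 625.075 = 0.867.

0.867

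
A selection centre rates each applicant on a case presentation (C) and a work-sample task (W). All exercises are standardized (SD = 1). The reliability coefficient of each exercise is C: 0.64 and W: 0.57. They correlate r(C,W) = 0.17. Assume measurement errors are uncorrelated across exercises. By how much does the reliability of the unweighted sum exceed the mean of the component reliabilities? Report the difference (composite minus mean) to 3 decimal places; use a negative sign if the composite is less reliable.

0.057

Var(sum) = 2 + 0.34 = 2.34; true-score variance = 1.21 + 0.34 = 1.55; composite reliability = 0.6624.
Mean component reliability = 0.6050.
Difference = 0.6624 − 0.6050 = 0.057.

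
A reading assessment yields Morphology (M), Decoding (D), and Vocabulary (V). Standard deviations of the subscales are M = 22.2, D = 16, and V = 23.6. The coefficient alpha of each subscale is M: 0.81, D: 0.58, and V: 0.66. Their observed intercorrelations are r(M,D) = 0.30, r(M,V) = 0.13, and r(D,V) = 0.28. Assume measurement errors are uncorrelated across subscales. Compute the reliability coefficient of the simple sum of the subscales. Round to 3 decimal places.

0.791

Var(M+D+V) = 22.2² + 16² + 23.6² + 2·[22.2·16·0.30 + 22.2·23.6·0.13 + 16·23.6·0.28] = 1305.8 + 560.795 = 1866.6.
With uncorrelated errors the cross-covariances are all true-score covariance, so they carry over unchanged; only the diagonal terms shrink to ρᵢσᵢ².
True-score variance = [22.2²·0.81 + 16²·0.58 + 23.6²·0.66] + 560.795 = 915.274 + 560.795 = 1476.07.
Reliability = 1476.07 / 1866.6 = 0.791.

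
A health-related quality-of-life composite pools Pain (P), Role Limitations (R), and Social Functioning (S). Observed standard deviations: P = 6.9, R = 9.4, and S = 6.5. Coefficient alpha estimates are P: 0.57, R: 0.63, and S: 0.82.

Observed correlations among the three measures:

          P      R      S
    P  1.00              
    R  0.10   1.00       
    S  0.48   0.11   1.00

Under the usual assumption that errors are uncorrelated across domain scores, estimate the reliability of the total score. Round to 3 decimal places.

Var(P+R+S) = 6.9² + 9.4² + 6.5² + 2·[6.9·9.4·0.10 + 6.9·6.5·0.48 + 9.4·6.5·0.11] = 178.22 + 69.47 = 247.69.
With uncorrelated errors the cross-covariances are all true-score covariance, so they carry over unchanged; only the diagonal terms shrink to ρᵢσᵢ².
True-score variance = [6.9²·0.57 + 9.4²·0.63 + 6.5²·0.82] + 69.47 = 117.45 + 69.47 = 186.919.
Reliability = 186.919 / 247.69 = 0.755.

0.755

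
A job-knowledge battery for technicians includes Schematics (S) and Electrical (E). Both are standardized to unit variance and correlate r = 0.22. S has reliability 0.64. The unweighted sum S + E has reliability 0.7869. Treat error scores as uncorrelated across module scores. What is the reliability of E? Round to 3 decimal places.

0.840

Var(S+E) = 2 + 2·0.22 = 2.440.
True-score variance = ρ_S + ρ_E + 2·0.22, so 0.7869 = (0.64 + ρ_E + 0.44) / 2.440.
ρ_E = 0.7869·2.440 − 0.64 − 0.44 = 0.840.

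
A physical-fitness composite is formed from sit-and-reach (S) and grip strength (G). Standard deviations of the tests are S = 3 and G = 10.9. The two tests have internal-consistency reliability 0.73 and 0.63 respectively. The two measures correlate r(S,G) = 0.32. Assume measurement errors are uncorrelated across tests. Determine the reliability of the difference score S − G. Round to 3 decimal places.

0.566

Var(S−G) = 3² + 10.9² − 2·3·10.9·0.32 = 127.81 − 20.928 = 106.882.
With uncorrelated errors the cross-covariances are all true-score covariance, so they carry over unchanged; only the diagonal terms shrink to ρᵢσᵢ².
True-score variance = [3²·0.73 + 10.9²·0.63] − 20.928 = 81.4203 − 20.928 = 60.4923.
Reliability = 60.4923 / 106.882 = 0.566.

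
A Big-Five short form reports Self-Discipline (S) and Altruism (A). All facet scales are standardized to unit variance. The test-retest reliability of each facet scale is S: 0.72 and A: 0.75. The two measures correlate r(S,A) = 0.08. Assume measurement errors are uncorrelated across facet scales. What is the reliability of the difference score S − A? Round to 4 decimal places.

0.7120

Var(S−A) = 1 + 1 − 2·0.08 = 2 − 0.16 = 1.84.
With uncorrelated errors the cross-covariances are all true-score covariance, so they carry over unchanged; only the diagonal terms shrink to ρᵢσᵢ².
True-score variance = [0.72 + 0.75] − 0.16 = 1.47 − 0.16 = 1.31.
Reliability = 1.31 / 1.84 = 0.7120.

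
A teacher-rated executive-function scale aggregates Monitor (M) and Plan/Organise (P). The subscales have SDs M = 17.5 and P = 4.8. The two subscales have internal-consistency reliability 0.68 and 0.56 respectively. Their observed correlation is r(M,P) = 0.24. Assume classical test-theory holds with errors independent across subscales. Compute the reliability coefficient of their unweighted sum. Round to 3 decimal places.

Var(M+P) = 17.5² + 4.8² + 2·[17.5·4.8·0.24] = 329.29 + 40.32 = 369.61.
Under uncorrelated errors the observed covariances equal the true-score covariances, so only the own-variance terms attenuate.
True-score variance = [17.5²·0.68 + 4.8²·0.56] + 40.32 = 221.152 + 40.32 = 261.472.
Reliability = 261.472 / 369.61 = 0.707.

0.707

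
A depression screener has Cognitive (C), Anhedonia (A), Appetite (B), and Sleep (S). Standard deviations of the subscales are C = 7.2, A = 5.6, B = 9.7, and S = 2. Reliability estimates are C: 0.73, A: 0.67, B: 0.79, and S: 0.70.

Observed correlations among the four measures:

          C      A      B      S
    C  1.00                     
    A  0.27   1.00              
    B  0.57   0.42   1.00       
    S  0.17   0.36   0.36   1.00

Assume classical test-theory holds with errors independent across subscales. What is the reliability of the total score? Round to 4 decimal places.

Var(C+A+B+S) = 7.2² + 5.6² + 9.7² + 2² + 2·[7.2·5.6·0.27 + 7.2·9.7·0.57 + 7.2·2·0.17 + 5.6·9.7·0.42 + 5.6·2·0.36 + 9.7·2·0.36] = 181.29 + 173.947 = 355.237.
With uncorrelated errors the cross-covariances are all true-score covariance, so they carry over unchanged; only the diagonal terms shrink to ρᵢσᵢ².
True-score variance = [7.2²·0.73 + 5.6²·0.67 + 9.7²·0.79 + 2²·0.70] + 173.947 = 135.986 + 173.947 = 309.933.
Reliability = 309.933 / 355.237 = 0.8725.

0.8725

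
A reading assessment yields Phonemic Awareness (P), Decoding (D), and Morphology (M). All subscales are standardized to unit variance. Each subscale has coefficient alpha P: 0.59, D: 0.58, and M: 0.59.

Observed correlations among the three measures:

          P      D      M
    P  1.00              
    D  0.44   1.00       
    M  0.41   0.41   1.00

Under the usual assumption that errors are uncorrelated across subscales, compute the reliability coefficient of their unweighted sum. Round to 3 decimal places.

Var(P+D+M) = 3 + 2·[0.44 + 0.41 + 0.41] = 3 + 2.52 = 5.52.
With uncorrelated errors the cross-covariances are all true-score covariance, so they carry over unchanged; only the diagonal terms shrink to ρᵢσᵢ².
True-score variance = [0.59 + 0.58 + 0.59] + 2.52 = 1.76 + 2.52 = 4.28.
Reliability = 4.28 / 5.52 = 0.775.

0.775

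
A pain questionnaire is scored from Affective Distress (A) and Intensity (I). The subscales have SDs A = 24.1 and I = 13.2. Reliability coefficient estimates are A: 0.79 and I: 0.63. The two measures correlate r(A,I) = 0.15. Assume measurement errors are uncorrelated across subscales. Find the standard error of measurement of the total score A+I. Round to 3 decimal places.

13.654

Var(total) = 755.05 + 95.436 = 850.486.
True-score variance = 568.611 + 95.436 = 664.047, so reliability = 0.7808.
Error variance = 850.486 − 664.047 = 186.439; SEM = √186.439 = 13.654.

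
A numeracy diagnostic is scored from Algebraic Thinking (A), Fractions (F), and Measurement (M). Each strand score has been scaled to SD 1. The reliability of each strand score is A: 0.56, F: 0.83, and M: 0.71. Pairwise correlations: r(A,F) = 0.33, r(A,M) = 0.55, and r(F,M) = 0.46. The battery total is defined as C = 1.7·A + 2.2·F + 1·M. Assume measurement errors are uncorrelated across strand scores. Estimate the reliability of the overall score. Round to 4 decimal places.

Var(C) = 1.7² + 2.2² + 1 + 2·[3.74·0.33 + 1.7·0.55 + 2.2·0.46] = 8.73 + 6.3624 = 15.0924.
Because errors are independent across components, Cov(Tᵢ,Tⱼ) = Cov(Xᵢ,Xⱼ); the off-diagonal part of the true-score variance is the same as above.
True-score variance = [1.7²·0.56 + 2.2²·0.83 + 0.71] + 6.3624 = 6.3456 + 6.3624 = 12.708.
Reliability = 12.708 / 15.0924 = 0.8420.

0.8420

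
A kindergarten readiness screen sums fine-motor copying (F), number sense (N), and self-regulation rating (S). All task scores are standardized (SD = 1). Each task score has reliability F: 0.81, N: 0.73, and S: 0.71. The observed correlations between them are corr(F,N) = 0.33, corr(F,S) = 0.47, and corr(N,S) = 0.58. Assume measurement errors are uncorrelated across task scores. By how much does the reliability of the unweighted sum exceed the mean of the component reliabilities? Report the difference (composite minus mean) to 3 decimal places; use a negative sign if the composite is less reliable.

0.120

Var(sum) = 3 + 2.76 = 5.76; true-score variance = 2.25 + 2.76 = 5.01; composite reliability = 0.8698.
Mean component reliability = 0.7500.
Difference = 0.8698 − 0.7500 = 0.120.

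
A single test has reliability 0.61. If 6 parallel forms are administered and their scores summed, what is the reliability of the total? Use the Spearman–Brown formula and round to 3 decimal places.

ρ_k = kρ / (1 + (k−1)ρ) = 6·0.61 / (1 + 5·0.61) = 3.660 / 4.050 = 0.904.

0.904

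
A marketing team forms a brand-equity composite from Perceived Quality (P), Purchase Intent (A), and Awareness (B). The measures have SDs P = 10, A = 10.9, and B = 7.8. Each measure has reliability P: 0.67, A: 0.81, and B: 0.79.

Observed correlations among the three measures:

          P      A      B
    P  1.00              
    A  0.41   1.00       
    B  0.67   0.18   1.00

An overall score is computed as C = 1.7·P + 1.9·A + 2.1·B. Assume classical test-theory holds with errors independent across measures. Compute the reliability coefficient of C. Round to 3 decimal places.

Var(C) = 1.7²·10² + 1.9²·10.9² + 2.1²·7.8² + 2·[3.23·10·10.9·0.41 + 3.57·10·7.8·0.67 + 3.99·10.9·7.8·0.18] = 986.208 + 783.957 = 1770.17.
With uncorrelated errors the cross-covariances are all true-score covariance, so they carry over unchanged; only the diagonal terms shrink to ρᵢσᵢ².
True-score variance = [1.7²·10²·0.67 + 1.9²·10.9²·0.81 + 2.1²·7.8²·0.79] + 783.957 = 753.003 + 783.957 = 1536.96.
Reliability = 1536.96 / 1770.17 = 0.868.

0.868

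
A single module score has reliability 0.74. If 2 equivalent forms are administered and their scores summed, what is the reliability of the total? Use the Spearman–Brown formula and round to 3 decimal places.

0.851

ρ_k = kρ / (1 + (k−1)ρ) = 2·0.74 / (1 + 1·0.74) = 1.480 / 1.740 = 0.851.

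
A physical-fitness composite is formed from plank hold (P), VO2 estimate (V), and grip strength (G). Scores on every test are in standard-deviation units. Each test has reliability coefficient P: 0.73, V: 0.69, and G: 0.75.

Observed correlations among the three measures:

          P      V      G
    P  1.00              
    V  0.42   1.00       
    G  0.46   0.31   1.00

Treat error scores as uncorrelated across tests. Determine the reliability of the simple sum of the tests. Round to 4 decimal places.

Var(P+V+G) = 3 + 2·[0.42 + 0.46 + 0.31] = 3 + 2.38 = 5.38.
Under uncorrelated errors the observed covariances equal the true-score covariances, so only the own-variance terms attenuate.
True-score variance = [0.73 + 0.69 + 0.75] + 2.38 = 2.17 + 2.38 = 4.55.
Reliability = 4.55 / 5.38 = 0.8457.

0.8457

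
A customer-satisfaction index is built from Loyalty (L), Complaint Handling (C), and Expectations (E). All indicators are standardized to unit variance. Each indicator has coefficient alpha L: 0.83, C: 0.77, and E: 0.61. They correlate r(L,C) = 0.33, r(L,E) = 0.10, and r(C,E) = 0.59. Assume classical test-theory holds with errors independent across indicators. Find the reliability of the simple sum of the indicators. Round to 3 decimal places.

0.843

Var(L+C+E) = 3 + 2·[0.33 + 0.10 + 0.59] = 3 + 2.04 = 5.04.
Because errors are independent across components, Cov(Tᵢ,Tⱼ) = Cov(Xᵢ,Xⱼ); the off-diagonal part of the true-score variance is the same as above.
True-score variance = [0.83 + 0.77 + 0.61] + 2.04 = 2.21 + 2.04 = 4.25.
Reliability = 4.25 / 5.04 = 0.843.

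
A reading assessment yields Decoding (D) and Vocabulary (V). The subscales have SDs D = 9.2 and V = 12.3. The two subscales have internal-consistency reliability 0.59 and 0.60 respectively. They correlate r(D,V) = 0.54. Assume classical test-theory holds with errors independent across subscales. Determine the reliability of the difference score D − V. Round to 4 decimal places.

0.1627

Var(D−V) = 9.2² + 12.3² − 2·9.2·12.3·0.54 = 235.93 − 122.213 = 113.717.
Because errors are independent across components, Cov(Tᵢ,Tⱼ) = Cov(Xᵢ,Xⱼ); the off-diagonal part of the true-score variance is the same as above.
True-score variance = [9.2²·0.59 + 12.3²·0.60] − 122.213 = 140.712 − 122.213 = 18.4988.
Reliability = 18.4988 / 113.717 = 0.1627.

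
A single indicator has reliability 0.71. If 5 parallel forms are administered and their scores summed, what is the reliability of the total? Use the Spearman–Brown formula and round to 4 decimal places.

ρ_k = kρ / (1 + (k−1)ρ) = 5·0.71 / (1 + 4·0.71) = 3.550 / 3.840 = 0.9245.

0.9245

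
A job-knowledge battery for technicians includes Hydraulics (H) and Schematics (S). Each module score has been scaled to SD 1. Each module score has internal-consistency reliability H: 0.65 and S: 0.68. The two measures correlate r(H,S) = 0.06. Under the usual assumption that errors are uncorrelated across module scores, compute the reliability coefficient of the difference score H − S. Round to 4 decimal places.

0.6436

Var(H−S) = 1 + 1 − 2·0.06 = 2 − 0.12 = 1.88.
Because errors are independent across components, Cov(Tᵢ,Tⱼ) = Cov(Xᵢ,Xⱼ); the off-diagonal part of the true-score variance is the same as above.
True-score variance = [0.65 + 0.68] − 0.12 = 1.33 − 0.12 = 1.21.
Reliability = 1.21 / 1.88 = 0.6436.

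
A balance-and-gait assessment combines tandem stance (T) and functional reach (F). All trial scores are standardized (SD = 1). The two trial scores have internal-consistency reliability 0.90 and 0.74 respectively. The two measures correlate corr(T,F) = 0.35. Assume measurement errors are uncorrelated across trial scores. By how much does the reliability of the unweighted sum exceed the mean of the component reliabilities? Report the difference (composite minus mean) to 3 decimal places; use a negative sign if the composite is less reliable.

Var(sum) = 2 + 0.7 = 2.7; true-score variance = 1.64 + 0.7 = 2.34; composite reliability = 0.8667.
Mean component reliability = 0.8200.
Difference = 0.8667 − 0.8200 = 0.047.

0.047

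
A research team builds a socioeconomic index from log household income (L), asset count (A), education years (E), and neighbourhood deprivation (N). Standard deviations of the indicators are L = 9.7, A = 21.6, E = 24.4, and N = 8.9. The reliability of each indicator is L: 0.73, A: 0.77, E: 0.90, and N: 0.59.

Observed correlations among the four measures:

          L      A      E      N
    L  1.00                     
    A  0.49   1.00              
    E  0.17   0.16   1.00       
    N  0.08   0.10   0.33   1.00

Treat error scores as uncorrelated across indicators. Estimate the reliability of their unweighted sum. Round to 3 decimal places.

0.881

Var(L+A+E+N) = 9.7² + 21.6² + 24.4² + 8.9² + 2·[9.7·21.6·0.49 + 9.7·24.4·0.17 + 9.7·8.9·0.08 + 21.6·24.4·0.16 + 21.6·8.9·0.10 + 24.4·8.9·0.33] = 1235.22 + 650.04 = 1885.26.
Under uncorrelated errors the observed covariances equal the true-score covariances, so only the own-variance terms attenuate.
True-score variance = [9.7²·0.73 + 21.6²·0.77 + 24.4²·0.90 + 8.9²·0.59] + 650.04 = 1010.49 + 650.04 = 1660.53.
Reliability = 1660.53 / 1885.26 = 0.881.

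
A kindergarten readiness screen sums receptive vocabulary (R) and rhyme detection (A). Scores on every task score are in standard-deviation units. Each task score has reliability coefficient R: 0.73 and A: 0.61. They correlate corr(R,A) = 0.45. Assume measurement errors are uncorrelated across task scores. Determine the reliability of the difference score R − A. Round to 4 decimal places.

0.4000

Var(R−A) = 1 + 1 − 2·0.45 = 2 − 0.9 = 1.1.
Under uncorrelated errors the observed covariances equal the true-score covariances, so only the own-variance terms attenuate.
True-score variance = [0.73 + 0.61] − 0.9 = 1.34 − 0.9 = 0.44.
Reliability = 0.44 / 1.1 = 0.4000.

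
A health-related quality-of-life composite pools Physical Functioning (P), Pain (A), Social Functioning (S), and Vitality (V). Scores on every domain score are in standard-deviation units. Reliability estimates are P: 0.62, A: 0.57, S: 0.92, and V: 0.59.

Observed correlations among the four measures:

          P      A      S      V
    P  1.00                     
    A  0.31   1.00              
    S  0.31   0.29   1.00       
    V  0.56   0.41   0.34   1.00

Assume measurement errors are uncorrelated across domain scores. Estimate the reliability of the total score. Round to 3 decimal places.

0.846

Var(P+A+S+V) = 4 + 2·[0.31 + 0.31 + 0.56 + 0.29 + 0.41 + 0.34] = 4 + 4.44 = 8.44.
With uncorrelated errors the cross-covariances are all true-score covariance, so they carry over unchanged; only the diagonal terms shrink to ρᵢσᵢ².
True-score variance = [0.62 + 0.57 + 0.92 + 0.59] + 4.44 = 2.7 + 4.44 = 7.14.
Reliability = 7.14 / 8.44 = 0.846.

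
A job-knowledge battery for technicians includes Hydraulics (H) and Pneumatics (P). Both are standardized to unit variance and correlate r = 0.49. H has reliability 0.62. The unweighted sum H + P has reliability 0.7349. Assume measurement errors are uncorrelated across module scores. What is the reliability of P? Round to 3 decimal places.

0.590

Var(H+P) = 2 + 2·0.49 = 2.980.
True-score variance = ρ_H + ρ_P + 2·0.49, so 0.7349 = (0.62 + ρ_P + 0.98) / 2.980.
ρ_P = 0.7349·2.980 − 0.62 − 0.98 = 0.590.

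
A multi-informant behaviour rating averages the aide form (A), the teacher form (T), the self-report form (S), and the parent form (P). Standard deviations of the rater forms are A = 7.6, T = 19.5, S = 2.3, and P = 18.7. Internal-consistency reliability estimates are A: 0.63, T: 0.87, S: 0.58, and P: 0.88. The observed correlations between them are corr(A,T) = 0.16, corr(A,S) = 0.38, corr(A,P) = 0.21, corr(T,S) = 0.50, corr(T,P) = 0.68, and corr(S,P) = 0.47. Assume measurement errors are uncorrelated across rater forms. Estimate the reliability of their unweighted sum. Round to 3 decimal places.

0.923

Var(A+T+S+P) = 7.6² + 19.5² + 2.3² + 18.7² + 2·[7.6·19.5·0.16 + 7.6·2.3·0.38 + 7.6·18.7·0.21 + 19.5·2.3·0.50 + 19.5·18.7·0.68 + 2.3·18.7·0.47] = 792.99 + 701.603 = 1494.59.
With uncorrelated errors the cross-covariances are all true-score covariance, so they carry over unchanged; only the diagonal terms shrink to ρᵢσᵢ².
True-score variance = [7.6²·0.63 + 19.5²·0.87 + 2.3²·0.58 + 18.7²·0.88] + 701.603 = 678.002 + 701.603 = 1379.6.
Reliability = 1379.6 / 1494.59 = 0.923.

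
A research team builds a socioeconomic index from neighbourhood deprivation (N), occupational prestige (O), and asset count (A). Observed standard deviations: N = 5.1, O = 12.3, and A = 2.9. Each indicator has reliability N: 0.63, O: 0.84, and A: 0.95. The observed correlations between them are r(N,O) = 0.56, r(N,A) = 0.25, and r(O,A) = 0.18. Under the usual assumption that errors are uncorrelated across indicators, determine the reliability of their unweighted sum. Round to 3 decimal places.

0.876

Var(N+O+A) = 5.1² + 12.3² + 2.9² + 2·[5.1·12.3·0.56 + 5.1·2.9·0.25 + 12.3·2.9·0.18] = 185.71 + 90.4938 = 276.204.
Under uncorrelated errors the observed covariances equal the true-score covariances, so only the own-variance terms attenuate.
True-score variance = [5.1²·0.63 + 12.3²·0.84 + 2.9²·0.95] + 90.4938 = 151.459 + 90.4938 = 241.953.
Reliability = 241.953 / 276.204 = 0.876.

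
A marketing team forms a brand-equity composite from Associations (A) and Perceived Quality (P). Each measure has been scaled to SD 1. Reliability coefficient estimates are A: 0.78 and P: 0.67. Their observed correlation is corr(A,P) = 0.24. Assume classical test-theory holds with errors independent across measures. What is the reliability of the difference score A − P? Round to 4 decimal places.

0.6382

Var(A−P) = 1 + 1 − 2·0.24 = 2 − 0.48 = 1.52.
With uncorrelated errors the cross-covariances are all true-score covariance, so they carry over unchanged; only the diagonal terms shrink to ρᵢσᵢ².
True-score variance = [0.78 + 0.67] − 0.48 = 1.45 − 0.48 = 0.97.
Reliability = 0.97 / 1.52 = 0.6382.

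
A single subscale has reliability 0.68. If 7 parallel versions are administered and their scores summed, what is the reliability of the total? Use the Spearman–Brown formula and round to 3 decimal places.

ρ_k = kρ / (1 + (k−1)ρ) = 7·0.68 / (1 + 6·0.68) = 4.760 / 5.080 = 0.937.

0.937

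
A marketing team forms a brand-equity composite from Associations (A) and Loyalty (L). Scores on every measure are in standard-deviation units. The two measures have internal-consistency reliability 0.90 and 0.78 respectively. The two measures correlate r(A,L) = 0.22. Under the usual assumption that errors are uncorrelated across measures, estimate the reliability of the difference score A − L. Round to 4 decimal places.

Var(A−L) = 1 + 1 − 2·0.22 = 2 − 0.44 = 1.56.
With uncorrelated errors the cross-covariances are all true-score covariance, so they carry over unchanged; only the diagonal terms shrink to ρᵢσᵢ².
True-score variance = [0.90 + 0.78] − 0.44 = 1.68 − 0.44 = 1.24.
Reliability = 1.24 / 1.56 = 0.7949.

0.7949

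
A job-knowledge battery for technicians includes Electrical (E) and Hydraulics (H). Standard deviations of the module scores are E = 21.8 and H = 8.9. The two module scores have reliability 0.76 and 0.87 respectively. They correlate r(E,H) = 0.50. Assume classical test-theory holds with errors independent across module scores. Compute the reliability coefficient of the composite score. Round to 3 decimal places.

Var(E+H) = 21.8² + 8.9² + 2·[21.8·8.9·0.50] = 554.45 + 194.02 = 748.47.
With uncorrelated errors the cross-covariances are all true-score covariance, so they carry over unchanged; only the diagonal terms shrink to ρᵢσᵢ².
True-score variance = [21.8²·0.76 + 8.9²·0.87] + 194.02 = 430.095 + 194.02 = 624.115.
Reliability = 624.115 / 748.47 = 0.834.

0.834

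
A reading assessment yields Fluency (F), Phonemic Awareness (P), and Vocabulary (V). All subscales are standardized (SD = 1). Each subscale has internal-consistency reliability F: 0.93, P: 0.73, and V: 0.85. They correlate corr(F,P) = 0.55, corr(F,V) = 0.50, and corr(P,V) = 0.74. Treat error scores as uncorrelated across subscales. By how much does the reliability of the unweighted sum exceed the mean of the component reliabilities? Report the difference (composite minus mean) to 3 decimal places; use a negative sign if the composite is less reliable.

0.089

Var(sum) = 3 + 3.58 = 6.58; true-score variance = 2.51 + 3.58 = 6.09; composite reliability = 0.9255.
Mean component reliability = 0.8367.
Difference = 0.9255 − 0.8367 = 0.089.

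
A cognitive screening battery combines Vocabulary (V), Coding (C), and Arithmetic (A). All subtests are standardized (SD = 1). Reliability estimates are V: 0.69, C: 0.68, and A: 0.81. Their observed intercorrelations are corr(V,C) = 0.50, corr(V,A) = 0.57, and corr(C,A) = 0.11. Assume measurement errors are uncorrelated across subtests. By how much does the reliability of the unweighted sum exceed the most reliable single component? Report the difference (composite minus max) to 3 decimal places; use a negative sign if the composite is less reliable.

Var(sum) = 3 + 2.36 = 5.36; true-score variance = 2.18 + 2.36 = 4.54; composite reliability = 0.8470.
Max component reliability = 0.8100.
Difference = 0.8470 − 0.8100 = 0.037.

0.037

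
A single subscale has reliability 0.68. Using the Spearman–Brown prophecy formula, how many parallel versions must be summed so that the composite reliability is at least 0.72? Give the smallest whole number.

2

k ≥ ρ*(1−ρ₁)/(ρ₁(1−ρ*)) = 0.72·0.32 / (0.68·0.28) = 1.210.
Smallest integer k = 2.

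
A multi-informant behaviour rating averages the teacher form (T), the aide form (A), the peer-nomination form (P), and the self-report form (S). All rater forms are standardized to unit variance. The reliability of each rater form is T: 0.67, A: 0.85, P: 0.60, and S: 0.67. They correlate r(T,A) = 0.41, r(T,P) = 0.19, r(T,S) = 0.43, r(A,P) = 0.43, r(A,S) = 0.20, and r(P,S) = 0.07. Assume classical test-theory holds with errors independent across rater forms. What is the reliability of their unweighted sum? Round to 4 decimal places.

Var(T+A+P+S) = 4 + 2·[0.41 + 0.19 + 0.43 + 0.43 + 0.20 + 0.07] = 4 + 3.46 = 7.46.
With uncorrelated errors the cross-covariances are all true-score covariance, so they carry over unchanged; only the diagonal terms shrink to ρᵢσᵢ².
True-score variance = [0.67 + 0.85 + 0.60 + 0.67] + 3.46 = 2.79 + 3.46 = 6.25.
Reliability = 6.25 / 7.46 = 0.8378.

0.8378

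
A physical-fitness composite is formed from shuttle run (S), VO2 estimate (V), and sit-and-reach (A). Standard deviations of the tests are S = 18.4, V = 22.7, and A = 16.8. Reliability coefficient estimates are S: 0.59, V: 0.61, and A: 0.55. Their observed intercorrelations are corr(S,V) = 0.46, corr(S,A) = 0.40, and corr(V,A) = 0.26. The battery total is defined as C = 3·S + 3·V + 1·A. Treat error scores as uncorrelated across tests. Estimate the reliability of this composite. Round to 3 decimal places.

0.750

Var(C) = 3²·18.4² + 3²·22.7² + 16.8² + 2·[9·18.4·22.7·0.46 + 3·18.4·16.8·0.40 + 3·22.7·16.8·0.26] = 7966.89 + 4795.2 = 12762.1.
Under uncorrelated errors the observed covariances equal the true-score covariances, so only the own-variance terms attenuate.
True-score variance = [3²·18.4²·0.59 + 3²·22.7²·0.61 + 16.8²·0.55] + 4795.2 = 4781.93 + 4795.2 = 9577.13.
Reliability = 9577.13 / 12762.1 = 0.750.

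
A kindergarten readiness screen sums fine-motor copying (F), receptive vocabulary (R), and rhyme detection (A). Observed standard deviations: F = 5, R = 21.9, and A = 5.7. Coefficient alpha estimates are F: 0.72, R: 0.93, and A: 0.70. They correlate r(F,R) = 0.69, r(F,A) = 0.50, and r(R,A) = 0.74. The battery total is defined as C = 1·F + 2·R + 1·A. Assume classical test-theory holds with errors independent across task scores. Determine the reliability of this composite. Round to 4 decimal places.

0.9436

Var(C) = 5² + 2²·21.9² + 5.7² + 2·[2·5·21.9·0.69 + 5·5.7·0.50 + 2·21.9·5.7·0.74] = 1975.93 + 700.217 = 2676.15.
With uncorrelated errors the cross-covariances are all true-score covariance, so they carry over unchanged; only the diagonal terms shrink to ρᵢσᵢ².
True-score variance = [5²·0.72 + 2²·21.9²·0.93 + 5.7²·0.70] + 700.217 = 1824.89 + 700.217 = 2525.11.
Reliability = 2525.11 / 2676.15 = 0.9436.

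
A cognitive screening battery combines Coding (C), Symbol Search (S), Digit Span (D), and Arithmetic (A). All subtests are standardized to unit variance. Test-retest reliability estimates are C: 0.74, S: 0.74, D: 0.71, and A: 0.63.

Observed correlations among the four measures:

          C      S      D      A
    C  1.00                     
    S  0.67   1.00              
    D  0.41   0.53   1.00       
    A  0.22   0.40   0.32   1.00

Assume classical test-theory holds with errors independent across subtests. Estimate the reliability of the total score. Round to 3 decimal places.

Var(C+S+D+A) = 4 + 2·[0.67 + 0.41 + 0.22 + 0.53 + 0.40 + 0.32] = 4 + 5.1 = 9.1.
Because errors are independent across components, Cov(Tᵢ,Tⱼ) = Cov(Xᵢ,Xⱼ); the off-diagonal part of the true-score variance is the same as above.
True-score variance = [0.74 + 0.74 + 0.71 + 0.63] + 5.1 = 2.82 + 5.1 = 7.92.
Reliability = 7.92 / 9.1 = 0.870.

0.870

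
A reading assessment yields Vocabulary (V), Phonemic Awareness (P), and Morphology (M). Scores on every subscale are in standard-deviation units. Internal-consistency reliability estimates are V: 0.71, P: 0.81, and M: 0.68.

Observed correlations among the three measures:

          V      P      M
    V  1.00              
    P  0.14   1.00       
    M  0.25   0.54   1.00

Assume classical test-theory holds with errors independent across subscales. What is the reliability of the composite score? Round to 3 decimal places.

0.835

Var(V+P+M) = 3 + 2·[0.14 + 0.25 + 0.54] = 3 + 1.86 = 4.86.
Because errors are independent across components, Cov(Tᵢ,Tⱼ) = Cov(Xᵢ,Xⱼ); the off-diagonal part of the true-score variance is the same as above.
True-score variance = [0.71 + 0.81 + 0.68] + 1.86 = 2.2 + 1.86 = 4.06.
Reliability = 4.06 / 4.86 = 0.835.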